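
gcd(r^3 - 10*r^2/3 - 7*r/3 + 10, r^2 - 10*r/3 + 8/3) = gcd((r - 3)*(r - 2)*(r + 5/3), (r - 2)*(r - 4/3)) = r - 2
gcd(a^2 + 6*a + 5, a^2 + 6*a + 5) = a^2 + 6*a + 5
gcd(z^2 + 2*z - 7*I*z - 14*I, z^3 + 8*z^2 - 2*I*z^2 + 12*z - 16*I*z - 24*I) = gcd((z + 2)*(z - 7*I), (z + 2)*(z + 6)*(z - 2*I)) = z + 2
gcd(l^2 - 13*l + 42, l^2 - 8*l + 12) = l - 6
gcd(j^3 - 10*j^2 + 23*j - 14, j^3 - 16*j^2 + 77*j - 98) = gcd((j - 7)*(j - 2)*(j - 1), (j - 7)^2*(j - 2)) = j^2 - 9*j + 14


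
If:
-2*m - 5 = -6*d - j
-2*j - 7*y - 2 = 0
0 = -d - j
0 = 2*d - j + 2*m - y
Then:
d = 11/18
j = -11/18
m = -35/36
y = -1/9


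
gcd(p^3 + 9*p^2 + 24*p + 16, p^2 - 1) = p + 1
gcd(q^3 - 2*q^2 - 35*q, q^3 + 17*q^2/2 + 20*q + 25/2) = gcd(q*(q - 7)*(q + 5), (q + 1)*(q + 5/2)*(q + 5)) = q + 5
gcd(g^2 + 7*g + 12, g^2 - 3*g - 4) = 1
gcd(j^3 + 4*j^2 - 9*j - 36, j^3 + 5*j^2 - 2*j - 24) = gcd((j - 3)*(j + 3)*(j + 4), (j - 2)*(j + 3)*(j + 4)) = j^2 + 7*j + 12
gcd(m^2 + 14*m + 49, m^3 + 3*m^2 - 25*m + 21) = m + 7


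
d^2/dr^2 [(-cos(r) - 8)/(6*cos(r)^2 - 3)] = (-36*sin(r)^4*cos(r) - 128*sin(r)^4 + 128*sin(r)^2 + 10*cos(r) - 9*cos(3*r) + 2*cos(5*r) + 32)/(3*(2*sin(r)^2 - 1)^3)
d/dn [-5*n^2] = -10*n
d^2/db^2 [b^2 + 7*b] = 2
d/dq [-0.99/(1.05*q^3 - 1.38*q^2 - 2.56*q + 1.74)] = (3.1185*q^2 - 2.7324*q - 2.5344)/(1.05*q^3 - 1.38*q^2 - 2.56*q + 1.74)^2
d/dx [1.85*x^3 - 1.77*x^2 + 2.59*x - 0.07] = 5.55*x^2 - 3.54*x + 2.59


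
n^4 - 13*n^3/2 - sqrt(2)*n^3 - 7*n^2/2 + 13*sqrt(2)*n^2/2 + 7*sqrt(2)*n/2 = n*(n - 7)*(n + 1/2)*(n - sqrt(2))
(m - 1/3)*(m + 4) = m^2 + 11*m/3 - 4/3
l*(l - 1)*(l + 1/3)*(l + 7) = l^4 + 19*l^3/3 - 5*l^2 - 7*l/3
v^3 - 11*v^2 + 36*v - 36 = (v - 6)*(v - 3)*(v - 2)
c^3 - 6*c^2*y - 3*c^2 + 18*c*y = c*(c - 3)*(c - 6*y)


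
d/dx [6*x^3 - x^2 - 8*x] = 18*x^2 - 2*x - 8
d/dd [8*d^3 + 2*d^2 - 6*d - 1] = 24*d^2 + 4*d - 6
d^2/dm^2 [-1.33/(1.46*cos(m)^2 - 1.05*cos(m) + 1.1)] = (11.340112*(1 - cos(m)^2)^2 - 6.11667*cos(m)^3 - 1.407539*cos(m)^2 + 13.76949*cos(m) - 10.000802)/(1.46*cos(m)^2 - 1.05*cos(m) + 1.1)^3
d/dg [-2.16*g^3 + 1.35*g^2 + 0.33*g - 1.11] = -6.48*g^2 + 2.7*g + 0.33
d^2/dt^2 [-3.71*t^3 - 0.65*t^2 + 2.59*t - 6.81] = -22.26*t - 1.3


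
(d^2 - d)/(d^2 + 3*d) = (d - 1)/(d + 3)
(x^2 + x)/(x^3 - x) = 1/(x - 1)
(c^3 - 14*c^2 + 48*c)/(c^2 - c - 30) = c*(c - 8)/(c + 5)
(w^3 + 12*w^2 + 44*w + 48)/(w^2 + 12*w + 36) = (w^2 + 6*w + 8)/(w + 6)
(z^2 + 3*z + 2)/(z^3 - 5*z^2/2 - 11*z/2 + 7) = 2*(z + 1)/(2*z^2 - 9*z + 7)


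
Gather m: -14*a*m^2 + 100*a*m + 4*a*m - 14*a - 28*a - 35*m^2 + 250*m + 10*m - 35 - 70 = -42*a + m^2*(-14*a - 35) + m*(104*a + 260) - 105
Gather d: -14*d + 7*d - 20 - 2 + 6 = -7*d - 16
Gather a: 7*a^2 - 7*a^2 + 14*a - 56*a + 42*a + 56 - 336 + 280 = 0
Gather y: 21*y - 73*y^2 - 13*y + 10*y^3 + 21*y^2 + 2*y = 10*y^3 - 52*y^2 + 10*y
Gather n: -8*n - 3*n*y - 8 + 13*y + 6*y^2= n*(-3*y - 8) + 6*y^2 + 13*y - 8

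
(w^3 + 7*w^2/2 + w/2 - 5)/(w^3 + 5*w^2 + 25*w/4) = 2*(w^2 + w - 2)/(w*(2*w + 5))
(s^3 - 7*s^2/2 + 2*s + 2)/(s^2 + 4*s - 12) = (s^2 - 3*s/2 - 1)/(s + 6)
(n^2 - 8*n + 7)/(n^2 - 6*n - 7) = (n - 1)/(n + 1)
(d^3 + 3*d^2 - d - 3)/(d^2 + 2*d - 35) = (d^3 + 3*d^2 - d - 3)/(d^2 + 2*d - 35)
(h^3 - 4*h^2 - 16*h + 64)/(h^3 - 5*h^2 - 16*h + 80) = (h - 4)/(h - 5)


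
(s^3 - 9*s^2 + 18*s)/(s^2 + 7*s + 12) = s*(s^2 - 9*s + 18)/(s^2 + 7*s + 12)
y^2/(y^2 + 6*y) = y/(y + 6)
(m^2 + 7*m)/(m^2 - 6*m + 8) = m*(m + 7)/(m^2 - 6*m + 8)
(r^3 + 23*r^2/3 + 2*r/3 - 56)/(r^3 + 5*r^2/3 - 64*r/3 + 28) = (r + 4)/(r - 2)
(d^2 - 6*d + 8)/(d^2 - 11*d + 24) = (d^2 - 6*d + 8)/(d^2 - 11*d + 24)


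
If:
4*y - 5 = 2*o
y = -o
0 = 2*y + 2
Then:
No Solution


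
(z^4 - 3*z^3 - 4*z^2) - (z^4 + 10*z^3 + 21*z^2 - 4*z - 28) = -13*z^3 - 25*z^2 + 4*z + 28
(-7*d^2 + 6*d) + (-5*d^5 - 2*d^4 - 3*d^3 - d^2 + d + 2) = -5*d^5 - 2*d^4 - 3*d^3 - 8*d^2 + 7*d + 2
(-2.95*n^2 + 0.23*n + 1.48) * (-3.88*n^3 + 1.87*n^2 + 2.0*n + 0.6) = 11.446*n^5 - 6.4089*n^4 - 11.2123*n^3 + 1.4576*n^2 + 3.098*n + 0.888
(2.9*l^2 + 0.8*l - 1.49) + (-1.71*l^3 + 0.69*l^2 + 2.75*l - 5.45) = -1.71*l^3 + 3.59*l^2 + 3.55*l - 6.94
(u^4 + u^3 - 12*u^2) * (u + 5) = u^5 + 6*u^4 - 7*u^3 - 60*u^2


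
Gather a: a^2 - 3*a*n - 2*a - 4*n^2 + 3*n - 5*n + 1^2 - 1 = a^2 + a*(-3*n - 2) - 4*n^2 - 2*n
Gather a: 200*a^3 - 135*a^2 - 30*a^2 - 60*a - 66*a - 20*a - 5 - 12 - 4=200*a^3 - 165*a^2 - 146*a - 21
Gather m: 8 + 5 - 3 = 10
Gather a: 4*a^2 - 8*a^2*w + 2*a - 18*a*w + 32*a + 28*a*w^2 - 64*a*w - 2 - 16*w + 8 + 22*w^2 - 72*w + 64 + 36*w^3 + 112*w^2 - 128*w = a^2*(4 - 8*w) + a*(28*w^2 - 82*w + 34) + 36*w^3 + 134*w^2 - 216*w + 70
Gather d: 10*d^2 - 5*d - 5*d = 10*d^2 - 10*d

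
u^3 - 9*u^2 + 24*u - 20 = (u - 5)*(u - 2)^2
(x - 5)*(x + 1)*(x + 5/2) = x^3 - 3*x^2/2 - 15*x - 25/2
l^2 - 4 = (l - 2)*(l + 2)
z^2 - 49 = (z - 7)*(z + 7)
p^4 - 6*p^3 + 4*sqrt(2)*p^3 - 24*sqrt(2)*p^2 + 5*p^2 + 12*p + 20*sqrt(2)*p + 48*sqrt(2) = (p - 4)*(p - 3)*(p + 1)*(p + 4*sqrt(2))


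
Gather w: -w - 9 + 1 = -w - 8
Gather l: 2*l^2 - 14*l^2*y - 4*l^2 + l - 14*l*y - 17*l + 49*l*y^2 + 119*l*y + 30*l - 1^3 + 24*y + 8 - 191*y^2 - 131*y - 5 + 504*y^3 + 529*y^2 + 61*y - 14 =l^2*(-14*y - 2) + l*(49*y^2 + 105*y + 14) + 504*y^3 + 338*y^2 - 46*y - 12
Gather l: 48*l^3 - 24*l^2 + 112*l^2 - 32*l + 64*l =48*l^3 + 88*l^2 + 32*l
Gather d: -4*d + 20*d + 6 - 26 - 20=16*d - 40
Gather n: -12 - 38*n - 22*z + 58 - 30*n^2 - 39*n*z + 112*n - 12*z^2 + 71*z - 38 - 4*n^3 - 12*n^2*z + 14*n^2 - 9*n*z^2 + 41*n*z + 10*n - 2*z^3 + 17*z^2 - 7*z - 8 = -4*n^3 + n^2*(-12*z - 16) + n*(-9*z^2 + 2*z + 84) - 2*z^3 + 5*z^2 + 42*z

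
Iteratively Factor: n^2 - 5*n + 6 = (n - 2)*(n - 3)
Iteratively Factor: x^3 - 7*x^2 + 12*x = (x)*(x^2 - 7*x + 12) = x*(x - 4)*(x - 3)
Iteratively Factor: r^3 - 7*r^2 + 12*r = (r)*(r^2 - 7*r + 12) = r*(r - 4)*(r - 3)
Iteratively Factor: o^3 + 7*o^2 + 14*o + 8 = (o + 2)*(o^2 + 5*o + 4) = (o + 1)*(o + 2)*(o + 4)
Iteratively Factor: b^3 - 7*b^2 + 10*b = (b - 5)*(b^2 - 2*b) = (b - 5)*(b - 2)*(b)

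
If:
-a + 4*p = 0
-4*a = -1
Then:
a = 1/4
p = 1/16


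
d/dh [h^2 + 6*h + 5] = 2*h + 6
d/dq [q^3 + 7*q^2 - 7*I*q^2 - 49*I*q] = 3*q^2 + 14*q*(1 - I) - 49*I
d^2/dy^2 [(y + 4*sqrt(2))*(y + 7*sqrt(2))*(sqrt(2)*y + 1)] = 6*sqrt(2)*y + 46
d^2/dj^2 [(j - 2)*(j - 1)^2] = 6*j - 8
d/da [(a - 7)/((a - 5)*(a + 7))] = (-a^2 + 14*a - 21)/(a^4 + 4*a^3 - 66*a^2 - 140*a + 1225)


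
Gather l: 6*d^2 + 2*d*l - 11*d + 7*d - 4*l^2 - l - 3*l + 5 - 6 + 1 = 6*d^2 - 4*d - 4*l^2 + l*(2*d - 4)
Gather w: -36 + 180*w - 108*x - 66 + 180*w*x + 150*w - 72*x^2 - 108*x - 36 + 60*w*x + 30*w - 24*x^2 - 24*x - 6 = w*(240*x + 360) - 96*x^2 - 240*x - 144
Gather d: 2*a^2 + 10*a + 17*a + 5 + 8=2*a^2 + 27*a + 13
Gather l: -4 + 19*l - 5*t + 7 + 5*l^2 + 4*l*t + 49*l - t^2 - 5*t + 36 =5*l^2 + l*(4*t + 68) - t^2 - 10*t + 39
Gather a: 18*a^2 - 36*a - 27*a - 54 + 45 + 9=18*a^2 - 63*a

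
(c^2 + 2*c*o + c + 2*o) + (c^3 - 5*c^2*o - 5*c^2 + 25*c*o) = c^3 - 5*c^2*o - 4*c^2 + 27*c*o + c + 2*o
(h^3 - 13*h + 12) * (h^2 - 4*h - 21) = h^5 - 4*h^4 - 34*h^3 + 64*h^2 + 225*h - 252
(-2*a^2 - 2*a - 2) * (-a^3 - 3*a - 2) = 2*a^5 + 2*a^4 + 8*a^3 + 10*a^2 + 10*a + 4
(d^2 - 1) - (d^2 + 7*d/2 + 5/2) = -7*d/2 - 7/2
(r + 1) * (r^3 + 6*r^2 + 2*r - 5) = r^4 + 7*r^3 + 8*r^2 - 3*r - 5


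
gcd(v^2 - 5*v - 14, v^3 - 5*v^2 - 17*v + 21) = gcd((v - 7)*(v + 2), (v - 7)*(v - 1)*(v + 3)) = v - 7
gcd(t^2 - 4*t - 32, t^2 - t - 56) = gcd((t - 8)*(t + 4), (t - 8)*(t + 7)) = t - 8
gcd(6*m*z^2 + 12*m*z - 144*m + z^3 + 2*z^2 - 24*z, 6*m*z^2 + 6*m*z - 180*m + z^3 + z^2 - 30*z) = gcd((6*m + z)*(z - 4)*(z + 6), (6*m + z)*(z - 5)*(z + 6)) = 6*m*z + 36*m + z^2 + 6*z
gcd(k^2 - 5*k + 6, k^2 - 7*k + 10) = k - 2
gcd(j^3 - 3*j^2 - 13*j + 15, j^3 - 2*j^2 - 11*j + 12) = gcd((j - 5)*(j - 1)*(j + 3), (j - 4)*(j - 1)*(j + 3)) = j^2 + 2*j - 3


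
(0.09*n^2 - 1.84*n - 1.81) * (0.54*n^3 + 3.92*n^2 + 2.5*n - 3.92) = 0.0486*n^5 - 0.6408*n^4 - 7.9652*n^3 - 12.048*n^2 + 2.6878*n + 7.0952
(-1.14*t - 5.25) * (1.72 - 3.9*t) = 4.446*t^2 + 18.5142*t - 9.03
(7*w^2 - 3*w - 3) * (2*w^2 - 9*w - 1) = 14*w^4 - 69*w^3 + 14*w^2 + 30*w + 3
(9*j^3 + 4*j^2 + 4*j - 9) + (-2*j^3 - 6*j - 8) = 7*j^3 + 4*j^2 - 2*j - 17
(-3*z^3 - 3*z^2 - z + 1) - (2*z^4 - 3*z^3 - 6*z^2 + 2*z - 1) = -2*z^4 + 3*z^2 - 3*z + 2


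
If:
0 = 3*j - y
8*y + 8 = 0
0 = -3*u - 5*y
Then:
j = -1/3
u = 5/3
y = -1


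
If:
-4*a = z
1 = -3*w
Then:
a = -z/4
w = -1/3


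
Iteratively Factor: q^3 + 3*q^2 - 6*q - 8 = (q + 4)*(q^2 - q - 2) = (q - 2)*(q + 4)*(q + 1)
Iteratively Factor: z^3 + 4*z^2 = (z + 4)*(z^2) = z*(z + 4)*(z)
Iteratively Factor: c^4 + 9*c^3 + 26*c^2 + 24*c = (c + 3)*(c^3 + 6*c^2 + 8*c) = c*(c + 3)*(c^2 + 6*c + 8) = c*(c + 3)*(c + 4)*(c + 2)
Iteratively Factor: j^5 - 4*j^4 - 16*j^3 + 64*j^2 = (j - 4)*(j^4 - 16*j^2) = j*(j - 4)*(j^3 - 16*j) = j*(j - 4)^2*(j^2 + 4*j) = j^2*(j - 4)^2*(j + 4)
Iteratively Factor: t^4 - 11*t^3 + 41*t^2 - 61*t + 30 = (t - 3)*(t^3 - 8*t^2 + 17*t - 10) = (t - 5)*(t - 3)*(t^2 - 3*t + 2) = (t - 5)*(t - 3)*(t - 2)*(t - 1)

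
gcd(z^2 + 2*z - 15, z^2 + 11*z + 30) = z + 5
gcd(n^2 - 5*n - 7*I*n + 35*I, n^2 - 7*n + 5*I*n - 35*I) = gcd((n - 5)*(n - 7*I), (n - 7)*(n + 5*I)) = 1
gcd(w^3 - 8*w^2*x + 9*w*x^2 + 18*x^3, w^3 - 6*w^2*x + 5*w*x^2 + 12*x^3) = -w^2 + 2*w*x + 3*x^2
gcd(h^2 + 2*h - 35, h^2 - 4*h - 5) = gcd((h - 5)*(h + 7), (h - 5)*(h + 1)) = h - 5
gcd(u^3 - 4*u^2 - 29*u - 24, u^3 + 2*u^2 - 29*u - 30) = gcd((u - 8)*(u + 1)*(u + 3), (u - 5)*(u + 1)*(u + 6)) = u + 1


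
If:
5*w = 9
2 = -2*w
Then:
No Solution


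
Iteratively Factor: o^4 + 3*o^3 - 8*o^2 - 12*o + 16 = (o + 2)*(o^3 + o^2 - 10*o + 8) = (o + 2)*(o + 4)*(o^2 - 3*o + 2) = (o - 1)*(o + 2)*(o + 4)*(o - 2)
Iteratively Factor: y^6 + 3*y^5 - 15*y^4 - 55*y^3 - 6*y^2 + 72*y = (y - 1)*(y^5 + 4*y^4 - 11*y^3 - 66*y^2 - 72*y) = y*(y - 1)*(y^4 + 4*y^3 - 11*y^2 - 66*y - 72) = y*(y - 1)*(y + 3)*(y^3 + y^2 - 14*y - 24) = y*(y - 4)*(y - 1)*(y + 3)*(y^2 + 5*y + 6) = y*(y - 4)*(y - 1)*(y + 2)*(y + 3)*(y + 3)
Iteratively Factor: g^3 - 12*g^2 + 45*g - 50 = (g - 5)*(g^2 - 7*g + 10) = (g - 5)^2*(g - 2)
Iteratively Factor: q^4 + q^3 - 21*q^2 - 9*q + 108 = (q - 3)*(q^3 + 4*q^2 - 9*q - 36) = (q - 3)*(q + 3)*(q^2 + q - 12) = (q - 3)*(q + 3)*(q + 4)*(q - 3)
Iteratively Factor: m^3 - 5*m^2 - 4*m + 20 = (m - 2)*(m^2 - 3*m - 10) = (m - 2)*(m + 2)*(m - 5)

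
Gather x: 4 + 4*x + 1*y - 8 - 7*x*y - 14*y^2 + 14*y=x*(4 - 7*y) - 14*y^2 + 15*y - 4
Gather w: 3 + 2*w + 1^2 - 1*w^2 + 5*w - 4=-w^2 + 7*w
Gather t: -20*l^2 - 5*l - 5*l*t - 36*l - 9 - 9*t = -20*l^2 - 41*l + t*(-5*l - 9) - 9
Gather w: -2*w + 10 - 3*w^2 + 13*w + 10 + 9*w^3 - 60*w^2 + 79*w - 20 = 9*w^3 - 63*w^2 + 90*w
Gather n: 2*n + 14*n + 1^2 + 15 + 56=16*n + 72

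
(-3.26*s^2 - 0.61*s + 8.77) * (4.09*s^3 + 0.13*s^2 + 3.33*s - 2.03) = -13.3334*s^5 - 2.9187*s^4 + 24.9342*s^3 + 5.7266*s^2 + 30.4424*s - 17.8031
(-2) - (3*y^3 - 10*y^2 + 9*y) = -3*y^3 + 10*y^2 - 9*y - 2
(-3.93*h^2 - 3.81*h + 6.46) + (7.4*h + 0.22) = -3.93*h^2 + 3.59*h + 6.68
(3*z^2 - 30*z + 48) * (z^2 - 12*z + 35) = 3*z^4 - 66*z^3 + 513*z^2 - 1626*z + 1680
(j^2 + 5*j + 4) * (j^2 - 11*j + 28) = j^4 - 6*j^3 - 23*j^2 + 96*j + 112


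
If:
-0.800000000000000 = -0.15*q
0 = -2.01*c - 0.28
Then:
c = -0.14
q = 5.33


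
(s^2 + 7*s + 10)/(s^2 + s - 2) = (s + 5)/(s - 1)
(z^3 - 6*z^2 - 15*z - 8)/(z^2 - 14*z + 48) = (z^2 + 2*z + 1)/(z - 6)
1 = 1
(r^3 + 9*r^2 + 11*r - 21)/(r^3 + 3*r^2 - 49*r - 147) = (r - 1)/(r - 7)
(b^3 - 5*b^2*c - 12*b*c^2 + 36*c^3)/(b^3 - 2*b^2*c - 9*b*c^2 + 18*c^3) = (b - 6*c)/(b - 3*c)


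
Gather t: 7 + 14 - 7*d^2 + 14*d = -7*d^2 + 14*d + 21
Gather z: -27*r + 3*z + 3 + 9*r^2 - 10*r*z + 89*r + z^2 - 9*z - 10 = 9*r^2 + 62*r + z^2 + z*(-10*r - 6) - 7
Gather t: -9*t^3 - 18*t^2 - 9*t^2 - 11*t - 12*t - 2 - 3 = -9*t^3 - 27*t^2 - 23*t - 5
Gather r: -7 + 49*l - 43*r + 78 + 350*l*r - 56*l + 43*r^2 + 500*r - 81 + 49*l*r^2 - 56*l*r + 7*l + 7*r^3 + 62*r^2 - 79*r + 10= 7*r^3 + r^2*(49*l + 105) + r*(294*l + 378)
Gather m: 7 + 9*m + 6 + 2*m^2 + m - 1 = 2*m^2 + 10*m + 12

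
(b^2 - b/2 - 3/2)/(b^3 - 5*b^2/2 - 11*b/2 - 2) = (2*b - 3)/(2*b^2 - 7*b - 4)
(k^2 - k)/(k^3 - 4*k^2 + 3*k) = 1/(k - 3)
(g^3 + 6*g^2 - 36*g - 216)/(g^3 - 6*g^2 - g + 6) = (g^2 + 12*g + 36)/(g^2 - 1)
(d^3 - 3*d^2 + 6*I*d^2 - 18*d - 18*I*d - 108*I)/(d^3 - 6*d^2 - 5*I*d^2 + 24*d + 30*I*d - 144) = (d^2 + d*(3 + 6*I) + 18*I)/(d^2 - 5*I*d + 24)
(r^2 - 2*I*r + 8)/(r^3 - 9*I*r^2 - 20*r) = (r + 2*I)/(r*(r - 5*I))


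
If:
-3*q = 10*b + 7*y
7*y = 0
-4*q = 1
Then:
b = 3/40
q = -1/4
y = 0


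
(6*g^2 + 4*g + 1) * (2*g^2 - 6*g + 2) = 12*g^4 - 28*g^3 - 10*g^2 + 2*g + 2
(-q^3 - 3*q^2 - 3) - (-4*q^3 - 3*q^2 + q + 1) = 3*q^3 - q - 4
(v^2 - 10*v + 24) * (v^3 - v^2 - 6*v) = v^5 - 11*v^4 + 28*v^3 + 36*v^2 - 144*v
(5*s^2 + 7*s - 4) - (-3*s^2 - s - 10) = 8*s^2 + 8*s + 6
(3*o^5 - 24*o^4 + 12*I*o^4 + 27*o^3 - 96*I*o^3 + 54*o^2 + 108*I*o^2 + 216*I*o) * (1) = 3*o^5 - 24*o^4 + 12*I*o^4 + 27*o^3 - 96*I*o^3 + 54*o^2 + 108*I*o^2 + 216*I*o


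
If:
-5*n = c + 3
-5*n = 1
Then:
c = -2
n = -1/5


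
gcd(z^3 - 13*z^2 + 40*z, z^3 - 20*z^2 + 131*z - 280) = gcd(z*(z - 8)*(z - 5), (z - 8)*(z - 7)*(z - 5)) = z^2 - 13*z + 40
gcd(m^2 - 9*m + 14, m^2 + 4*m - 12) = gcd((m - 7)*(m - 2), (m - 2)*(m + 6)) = m - 2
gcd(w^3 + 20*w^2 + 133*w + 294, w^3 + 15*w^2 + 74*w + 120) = w + 6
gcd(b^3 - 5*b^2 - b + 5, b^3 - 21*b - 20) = b^2 - 4*b - 5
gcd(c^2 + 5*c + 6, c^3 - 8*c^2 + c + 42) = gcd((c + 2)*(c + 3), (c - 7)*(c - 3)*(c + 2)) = c + 2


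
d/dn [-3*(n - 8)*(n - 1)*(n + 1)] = -9*n^2 + 48*n + 3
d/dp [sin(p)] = cos(p)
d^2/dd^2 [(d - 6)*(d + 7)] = 2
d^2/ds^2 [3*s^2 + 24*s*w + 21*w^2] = 6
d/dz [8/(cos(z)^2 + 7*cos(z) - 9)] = 8*(2*cos(z) + 7)*sin(z)/(cos(z)^2 + 7*cos(z) - 9)^2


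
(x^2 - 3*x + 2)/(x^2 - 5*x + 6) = (x - 1)/(x - 3)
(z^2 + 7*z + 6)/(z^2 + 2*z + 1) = (z + 6)/(z + 1)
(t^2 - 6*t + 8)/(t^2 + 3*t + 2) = (t^2 - 6*t + 8)/(t^2 + 3*t + 2)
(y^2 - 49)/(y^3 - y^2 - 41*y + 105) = (y - 7)/(y^2 - 8*y + 15)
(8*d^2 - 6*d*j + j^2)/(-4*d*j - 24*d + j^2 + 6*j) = (-2*d + j)/(j + 6)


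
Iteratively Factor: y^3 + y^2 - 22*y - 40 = (y + 2)*(y^2 - y - 20) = (y + 2)*(y + 4)*(y - 5)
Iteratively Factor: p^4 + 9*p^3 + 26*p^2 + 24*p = (p + 4)*(p^3 + 5*p^2 + 6*p) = (p + 3)*(p + 4)*(p^2 + 2*p) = (p + 2)*(p + 3)*(p + 4)*(p)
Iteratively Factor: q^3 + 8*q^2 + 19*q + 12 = (q + 1)*(q^2 + 7*q + 12) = (q + 1)*(q + 4)*(q + 3)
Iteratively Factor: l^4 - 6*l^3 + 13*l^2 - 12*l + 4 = (l - 2)*(l^3 - 4*l^2 + 5*l - 2) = (l - 2)*(l - 1)*(l^2 - 3*l + 2) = (l - 2)*(l - 1)^2*(l - 2)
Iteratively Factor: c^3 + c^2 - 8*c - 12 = (c - 3)*(c^2 + 4*c + 4) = (c - 3)*(c + 2)*(c + 2)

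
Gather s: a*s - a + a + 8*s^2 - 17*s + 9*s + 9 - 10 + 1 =8*s^2 + s*(a - 8)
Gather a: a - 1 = a - 1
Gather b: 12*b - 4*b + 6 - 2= 8*b + 4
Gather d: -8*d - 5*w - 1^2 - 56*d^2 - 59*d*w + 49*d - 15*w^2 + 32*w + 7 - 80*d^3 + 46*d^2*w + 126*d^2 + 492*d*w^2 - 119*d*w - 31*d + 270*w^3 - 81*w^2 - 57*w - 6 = -80*d^3 + d^2*(46*w + 70) + d*(492*w^2 - 178*w + 10) + 270*w^3 - 96*w^2 - 30*w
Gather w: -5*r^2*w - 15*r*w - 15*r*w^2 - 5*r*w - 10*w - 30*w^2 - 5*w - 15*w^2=w^2*(-15*r - 45) + w*(-5*r^2 - 20*r - 15)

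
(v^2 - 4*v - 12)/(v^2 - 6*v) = (v + 2)/v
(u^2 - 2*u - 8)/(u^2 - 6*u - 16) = (u - 4)/(u - 8)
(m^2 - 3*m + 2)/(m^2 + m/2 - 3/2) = 2*(m - 2)/(2*m + 3)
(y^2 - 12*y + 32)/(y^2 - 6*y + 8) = (y - 8)/(y - 2)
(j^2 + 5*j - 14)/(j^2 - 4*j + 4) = (j + 7)/(j - 2)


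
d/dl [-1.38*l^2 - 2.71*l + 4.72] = -2.76*l - 2.71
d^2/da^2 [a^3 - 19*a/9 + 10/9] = 6*a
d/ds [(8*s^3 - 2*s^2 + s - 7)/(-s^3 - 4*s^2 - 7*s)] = (-34*s^4 - 110*s^3 - 3*s^2 - 56*s - 49)/(s^2*(s^4 + 8*s^3 + 30*s^2 + 56*s + 49))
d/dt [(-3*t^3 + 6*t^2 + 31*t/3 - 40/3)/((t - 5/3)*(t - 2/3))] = 3*(-81*t^4 + 378*t^3 - 927*t^2 + 1080*t - 530)/(81*t^4 - 378*t^3 + 621*t^2 - 420*t + 100)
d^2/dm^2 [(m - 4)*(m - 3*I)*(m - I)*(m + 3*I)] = 12*m^2 + 6*m*(-4 - I) + 18 + 8*I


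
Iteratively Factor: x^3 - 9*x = (x + 3)*(x^2 - 3*x) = (x - 3)*(x + 3)*(x)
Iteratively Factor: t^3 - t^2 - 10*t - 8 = (t + 1)*(t^2 - 2*t - 8) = (t - 4)*(t + 1)*(t + 2)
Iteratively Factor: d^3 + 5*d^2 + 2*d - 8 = (d - 1)*(d^2 + 6*d + 8) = (d - 1)*(d + 2)*(d + 4)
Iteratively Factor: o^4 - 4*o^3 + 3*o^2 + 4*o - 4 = (o + 1)*(o^3 - 5*o^2 + 8*o - 4) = (o - 2)*(o + 1)*(o^2 - 3*o + 2) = (o - 2)^2*(o + 1)*(o - 1)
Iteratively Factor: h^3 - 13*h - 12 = (h - 4)*(h^2 + 4*h + 3) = (h - 4)*(h + 3)*(h + 1)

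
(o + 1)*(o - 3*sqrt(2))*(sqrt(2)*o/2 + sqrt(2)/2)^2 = o^4/2 - 3*sqrt(2)*o^3/2 + 3*o^3/2 - 9*sqrt(2)*o^2/2 + 3*o^2/2 - 9*sqrt(2)*o/2 + o/2 - 3*sqrt(2)/2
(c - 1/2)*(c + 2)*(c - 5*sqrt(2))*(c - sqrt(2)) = c^4 - 6*sqrt(2)*c^3 + 3*c^3/2 - 9*sqrt(2)*c^2 + 9*c^2 + 6*sqrt(2)*c + 15*c - 10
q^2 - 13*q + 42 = (q - 7)*(q - 6)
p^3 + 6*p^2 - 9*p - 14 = (p - 2)*(p + 1)*(p + 7)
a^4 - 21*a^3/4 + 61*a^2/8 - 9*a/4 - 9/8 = (a - 3)*(a - 3/2)*(a - 1)*(a + 1/4)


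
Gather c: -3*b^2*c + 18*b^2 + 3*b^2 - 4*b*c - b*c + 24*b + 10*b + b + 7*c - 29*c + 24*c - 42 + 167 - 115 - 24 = 21*b^2 + 35*b + c*(-3*b^2 - 5*b + 2) - 14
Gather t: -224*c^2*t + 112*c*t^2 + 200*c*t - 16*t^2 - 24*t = t^2*(112*c - 16) + t*(-224*c^2 + 200*c - 24)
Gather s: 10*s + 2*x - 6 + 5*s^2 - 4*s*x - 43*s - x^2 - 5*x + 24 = 5*s^2 + s*(-4*x - 33) - x^2 - 3*x + 18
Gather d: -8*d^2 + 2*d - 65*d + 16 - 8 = -8*d^2 - 63*d + 8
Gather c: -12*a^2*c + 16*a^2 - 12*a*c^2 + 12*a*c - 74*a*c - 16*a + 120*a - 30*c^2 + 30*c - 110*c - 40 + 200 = 16*a^2 + 104*a + c^2*(-12*a - 30) + c*(-12*a^2 - 62*a - 80) + 160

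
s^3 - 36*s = s*(s - 6)*(s + 6)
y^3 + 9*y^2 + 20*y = y*(y + 4)*(y + 5)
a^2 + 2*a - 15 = (a - 3)*(a + 5)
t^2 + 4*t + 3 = (t + 1)*(t + 3)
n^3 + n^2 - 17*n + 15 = (n - 3)*(n - 1)*(n + 5)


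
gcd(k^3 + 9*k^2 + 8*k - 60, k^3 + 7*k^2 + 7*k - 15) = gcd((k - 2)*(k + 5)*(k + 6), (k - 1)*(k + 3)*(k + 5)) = k + 5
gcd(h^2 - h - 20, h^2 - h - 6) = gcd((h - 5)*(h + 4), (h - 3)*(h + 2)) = 1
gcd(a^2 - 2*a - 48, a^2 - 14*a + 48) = a - 8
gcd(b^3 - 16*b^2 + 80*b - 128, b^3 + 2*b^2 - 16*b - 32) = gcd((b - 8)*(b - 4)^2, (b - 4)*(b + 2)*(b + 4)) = b - 4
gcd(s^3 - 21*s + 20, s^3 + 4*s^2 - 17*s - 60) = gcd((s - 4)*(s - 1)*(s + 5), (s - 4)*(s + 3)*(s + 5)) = s^2 + s - 20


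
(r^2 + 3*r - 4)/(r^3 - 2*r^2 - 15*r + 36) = (r - 1)/(r^2 - 6*r + 9)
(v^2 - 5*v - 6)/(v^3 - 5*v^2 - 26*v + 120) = (v + 1)/(v^2 + v - 20)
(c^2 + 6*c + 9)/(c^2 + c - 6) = (c + 3)/(c - 2)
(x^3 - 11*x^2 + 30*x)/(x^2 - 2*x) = (x^2 - 11*x + 30)/(x - 2)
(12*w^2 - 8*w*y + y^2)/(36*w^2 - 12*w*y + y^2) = (-2*w + y)/(-6*w + y)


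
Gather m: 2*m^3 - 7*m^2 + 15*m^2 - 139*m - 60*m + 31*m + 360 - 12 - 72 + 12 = 2*m^3 + 8*m^2 - 168*m + 288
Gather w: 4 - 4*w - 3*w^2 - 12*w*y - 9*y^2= -3*w^2 + w*(-12*y - 4) - 9*y^2 + 4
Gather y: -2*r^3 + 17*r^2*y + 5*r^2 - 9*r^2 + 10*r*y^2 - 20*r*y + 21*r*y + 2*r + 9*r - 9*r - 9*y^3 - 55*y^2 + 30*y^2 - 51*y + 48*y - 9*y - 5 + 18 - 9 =-2*r^3 - 4*r^2 + 2*r - 9*y^3 + y^2*(10*r - 25) + y*(17*r^2 + r - 12) + 4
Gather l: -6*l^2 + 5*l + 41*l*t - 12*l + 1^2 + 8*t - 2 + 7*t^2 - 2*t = -6*l^2 + l*(41*t - 7) + 7*t^2 + 6*t - 1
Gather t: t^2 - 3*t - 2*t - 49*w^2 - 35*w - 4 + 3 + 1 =t^2 - 5*t - 49*w^2 - 35*w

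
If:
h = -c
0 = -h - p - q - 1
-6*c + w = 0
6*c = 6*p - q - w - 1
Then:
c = w/6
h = -w/6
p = 13*w/42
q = -w/7 - 1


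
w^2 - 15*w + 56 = (w - 8)*(w - 7)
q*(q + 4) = q^2 + 4*q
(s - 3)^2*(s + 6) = s^3 - 27*s + 54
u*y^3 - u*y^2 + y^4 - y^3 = y^2*(u + y)*(y - 1)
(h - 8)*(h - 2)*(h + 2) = h^3 - 8*h^2 - 4*h + 32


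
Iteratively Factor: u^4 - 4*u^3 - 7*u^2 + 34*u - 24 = (u + 3)*(u^3 - 7*u^2 + 14*u - 8) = (u - 2)*(u + 3)*(u^2 - 5*u + 4) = (u - 2)*(u - 1)*(u + 3)*(u - 4)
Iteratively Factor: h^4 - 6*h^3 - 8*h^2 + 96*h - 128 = (h - 4)*(h^3 - 2*h^2 - 16*h + 32) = (h - 4)*(h + 4)*(h^2 - 6*h + 8) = (h - 4)^2*(h + 4)*(h - 2)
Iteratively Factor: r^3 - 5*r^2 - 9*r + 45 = (r + 3)*(r^2 - 8*r + 15) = (r - 5)*(r + 3)*(r - 3)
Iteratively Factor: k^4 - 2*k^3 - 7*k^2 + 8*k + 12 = (k + 1)*(k^3 - 3*k^2 - 4*k + 12) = (k - 2)*(k + 1)*(k^2 - k - 6) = (k - 3)*(k - 2)*(k + 1)*(k + 2)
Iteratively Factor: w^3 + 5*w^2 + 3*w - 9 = (w + 3)*(w^2 + 2*w - 3) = (w + 3)^2*(w - 1)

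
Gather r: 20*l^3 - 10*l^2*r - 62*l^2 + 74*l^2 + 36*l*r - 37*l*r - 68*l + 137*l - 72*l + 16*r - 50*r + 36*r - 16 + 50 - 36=20*l^3 + 12*l^2 - 3*l + r*(-10*l^2 - l + 2) - 2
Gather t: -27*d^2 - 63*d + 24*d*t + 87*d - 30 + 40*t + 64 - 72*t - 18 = -27*d^2 + 24*d + t*(24*d - 32) + 16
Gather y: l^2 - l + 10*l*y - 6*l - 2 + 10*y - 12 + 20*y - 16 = l^2 - 7*l + y*(10*l + 30) - 30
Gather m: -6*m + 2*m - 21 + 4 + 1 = -4*m - 16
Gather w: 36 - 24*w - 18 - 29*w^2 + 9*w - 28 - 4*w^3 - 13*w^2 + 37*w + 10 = -4*w^3 - 42*w^2 + 22*w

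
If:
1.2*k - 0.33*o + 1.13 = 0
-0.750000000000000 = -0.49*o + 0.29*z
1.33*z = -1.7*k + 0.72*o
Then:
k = -0.25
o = 2.53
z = 1.68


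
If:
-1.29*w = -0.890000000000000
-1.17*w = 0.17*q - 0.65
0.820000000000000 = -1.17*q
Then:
No Solution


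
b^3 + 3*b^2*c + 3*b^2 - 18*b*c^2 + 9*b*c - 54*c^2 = (b + 3)*(b - 3*c)*(b + 6*c)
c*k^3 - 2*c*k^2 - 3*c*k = k*(k - 3)*(c*k + c)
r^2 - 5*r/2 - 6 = (r - 4)*(r + 3/2)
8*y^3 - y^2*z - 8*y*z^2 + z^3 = (-8*y + z)*(-y + z)*(y + z)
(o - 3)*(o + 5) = o^2 + 2*o - 15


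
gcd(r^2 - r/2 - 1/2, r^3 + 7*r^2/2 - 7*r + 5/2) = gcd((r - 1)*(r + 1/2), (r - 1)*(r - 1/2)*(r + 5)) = r - 1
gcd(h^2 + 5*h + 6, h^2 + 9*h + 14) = h + 2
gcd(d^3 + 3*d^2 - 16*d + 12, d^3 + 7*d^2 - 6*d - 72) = d + 6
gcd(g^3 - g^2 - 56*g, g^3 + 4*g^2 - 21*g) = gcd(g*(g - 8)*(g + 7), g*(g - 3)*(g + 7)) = g^2 + 7*g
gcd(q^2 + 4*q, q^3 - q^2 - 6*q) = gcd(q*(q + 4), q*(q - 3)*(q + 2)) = q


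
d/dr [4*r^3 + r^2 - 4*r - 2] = 12*r^2 + 2*r - 4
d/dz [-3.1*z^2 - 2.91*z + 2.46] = -6.2*z - 2.91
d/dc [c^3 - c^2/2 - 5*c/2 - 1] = 3*c^2 - c - 5/2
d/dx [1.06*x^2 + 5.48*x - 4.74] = 2.12*x + 5.48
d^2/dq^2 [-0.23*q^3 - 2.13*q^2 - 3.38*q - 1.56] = -1.38*q - 4.26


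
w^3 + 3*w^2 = w^2*(w + 3)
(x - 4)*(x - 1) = x^2 - 5*x + 4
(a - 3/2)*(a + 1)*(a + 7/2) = a^3 + 3*a^2 - 13*a/4 - 21/4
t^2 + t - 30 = (t - 5)*(t + 6)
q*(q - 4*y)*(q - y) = q^3 - 5*q^2*y + 4*q*y^2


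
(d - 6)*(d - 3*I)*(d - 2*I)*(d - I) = d^4 - 6*d^3 - 6*I*d^3 - 11*d^2 + 36*I*d^2 + 66*d + 6*I*d - 36*I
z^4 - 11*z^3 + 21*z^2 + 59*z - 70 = (z - 7)*(z - 5)*(z - 1)*(z + 2)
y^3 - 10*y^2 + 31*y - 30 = (y - 5)*(y - 3)*(y - 2)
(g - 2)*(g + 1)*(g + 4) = g^3 + 3*g^2 - 6*g - 8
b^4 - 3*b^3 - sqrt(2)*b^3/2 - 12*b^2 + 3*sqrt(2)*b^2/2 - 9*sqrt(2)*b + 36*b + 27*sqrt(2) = (b - 3)*(b - 3*sqrt(2))*(b + sqrt(2))*(b + 3*sqrt(2)/2)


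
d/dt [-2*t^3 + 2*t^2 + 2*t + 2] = -6*t^2 + 4*t + 2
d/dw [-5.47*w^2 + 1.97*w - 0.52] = 1.97 - 10.94*w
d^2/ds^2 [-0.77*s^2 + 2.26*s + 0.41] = -1.54000000000000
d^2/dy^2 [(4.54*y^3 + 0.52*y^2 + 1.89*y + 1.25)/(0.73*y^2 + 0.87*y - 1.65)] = (-3.5527136788005e-15*y^4 + 19.16337*y^3 - 31.34823*y^2 + 92.58318*y + 13.16109)/(0.389017*y^6 + 1.390869*y^5 - 0.980243999999999*y^4 - 5.628987*y^3 + 2.21562*y^2 + 7.105725*y - 4.492125)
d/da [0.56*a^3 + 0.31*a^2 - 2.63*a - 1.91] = 1.68*a^2 + 0.62*a - 2.63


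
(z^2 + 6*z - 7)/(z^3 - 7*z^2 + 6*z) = (z + 7)/(z*(z - 6))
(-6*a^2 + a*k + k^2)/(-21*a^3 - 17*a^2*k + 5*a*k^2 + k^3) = (6*a^2 - a*k - k^2)/(21*a^3 + 17*a^2*k - 5*a*k^2 - k^3)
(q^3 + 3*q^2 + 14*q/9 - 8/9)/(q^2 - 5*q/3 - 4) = (3*q^2 + 5*q - 2)/(3*(q - 3))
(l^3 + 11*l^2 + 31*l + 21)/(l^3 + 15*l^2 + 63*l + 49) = (l + 3)/(l + 7)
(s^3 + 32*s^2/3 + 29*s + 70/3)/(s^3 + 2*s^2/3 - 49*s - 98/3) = (3*s^2 + 11*s + 10)/(3*s^2 - 19*s - 14)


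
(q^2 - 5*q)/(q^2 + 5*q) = (q - 5)/(q + 5)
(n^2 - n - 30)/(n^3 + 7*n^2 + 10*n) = (n - 6)/(n*(n + 2))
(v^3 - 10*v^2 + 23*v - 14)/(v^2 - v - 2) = (v^2 - 8*v + 7)/(v + 1)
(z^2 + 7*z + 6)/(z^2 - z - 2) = (z + 6)/(z - 2)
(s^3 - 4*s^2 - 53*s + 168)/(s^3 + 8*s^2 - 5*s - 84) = (s - 8)/(s + 4)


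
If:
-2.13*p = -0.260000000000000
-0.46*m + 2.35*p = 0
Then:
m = 0.62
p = 0.12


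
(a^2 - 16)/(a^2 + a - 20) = (a + 4)/(a + 5)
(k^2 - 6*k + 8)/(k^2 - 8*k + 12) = (k - 4)/(k - 6)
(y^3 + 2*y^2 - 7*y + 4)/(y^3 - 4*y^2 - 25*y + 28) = (y - 1)/(y - 7)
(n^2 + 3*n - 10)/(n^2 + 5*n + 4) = (n^2 + 3*n - 10)/(n^2 + 5*n + 4)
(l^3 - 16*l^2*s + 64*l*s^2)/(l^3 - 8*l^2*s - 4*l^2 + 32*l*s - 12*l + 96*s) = l*(l - 8*s)/(l^2 - 4*l - 12)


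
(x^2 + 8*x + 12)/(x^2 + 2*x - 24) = (x + 2)/(x - 4)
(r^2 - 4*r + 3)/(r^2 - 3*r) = (r - 1)/r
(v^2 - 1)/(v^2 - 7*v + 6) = (v + 1)/(v - 6)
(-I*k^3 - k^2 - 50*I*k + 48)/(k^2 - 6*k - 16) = (I*k^3 + k^2 + 50*I*k - 48)/(-k^2 + 6*k + 16)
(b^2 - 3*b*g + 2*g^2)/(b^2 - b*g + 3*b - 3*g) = (b - 2*g)/(b + 3)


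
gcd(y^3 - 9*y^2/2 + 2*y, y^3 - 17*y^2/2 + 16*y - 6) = y - 1/2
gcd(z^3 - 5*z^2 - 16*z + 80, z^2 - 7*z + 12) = z - 4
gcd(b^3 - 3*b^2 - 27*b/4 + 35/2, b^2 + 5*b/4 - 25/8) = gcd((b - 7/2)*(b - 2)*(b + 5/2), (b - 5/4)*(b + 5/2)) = b + 5/2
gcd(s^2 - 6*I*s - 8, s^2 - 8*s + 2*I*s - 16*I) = 1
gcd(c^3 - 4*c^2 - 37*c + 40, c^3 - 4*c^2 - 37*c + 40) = c^3 - 4*c^2 - 37*c + 40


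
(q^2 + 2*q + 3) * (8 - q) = -q^3 + 6*q^2 + 13*q + 24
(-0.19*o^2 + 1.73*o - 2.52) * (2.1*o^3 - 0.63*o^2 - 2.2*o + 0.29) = -0.399*o^5 + 3.7527*o^4 - 5.9639*o^3 - 2.2735*o^2 + 6.0457*o - 0.7308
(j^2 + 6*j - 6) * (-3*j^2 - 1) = -3*j^4 - 18*j^3 + 17*j^2 - 6*j + 6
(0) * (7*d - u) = 0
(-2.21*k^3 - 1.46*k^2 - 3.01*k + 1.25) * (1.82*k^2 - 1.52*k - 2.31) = -4.0222*k^5 + 0.702*k^4 + 1.8461*k^3 + 10.2228*k^2 + 5.0531*k - 2.8875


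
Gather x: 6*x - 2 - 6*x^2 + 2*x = -6*x^2 + 8*x - 2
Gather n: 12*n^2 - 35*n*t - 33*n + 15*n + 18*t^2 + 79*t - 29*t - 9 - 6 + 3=12*n^2 + n*(-35*t - 18) + 18*t^2 + 50*t - 12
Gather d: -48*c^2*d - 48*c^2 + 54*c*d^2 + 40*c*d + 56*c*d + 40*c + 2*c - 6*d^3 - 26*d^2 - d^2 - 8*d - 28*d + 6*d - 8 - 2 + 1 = -48*c^2 + 42*c - 6*d^3 + d^2*(54*c - 27) + d*(-48*c^2 + 96*c - 30) - 9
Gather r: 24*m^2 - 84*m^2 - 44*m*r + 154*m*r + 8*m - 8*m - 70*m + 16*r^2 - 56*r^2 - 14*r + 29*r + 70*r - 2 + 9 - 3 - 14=-60*m^2 - 70*m - 40*r^2 + r*(110*m + 85) - 10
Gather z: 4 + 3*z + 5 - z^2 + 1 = -z^2 + 3*z + 10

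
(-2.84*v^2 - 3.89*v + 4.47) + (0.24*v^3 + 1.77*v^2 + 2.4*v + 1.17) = 0.24*v^3 - 1.07*v^2 - 1.49*v + 5.64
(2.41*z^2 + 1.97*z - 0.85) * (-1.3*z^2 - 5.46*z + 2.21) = -3.133*z^4 - 15.7196*z^3 - 4.3251*z^2 + 8.9947*z - 1.8785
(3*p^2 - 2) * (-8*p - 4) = -24*p^3 - 12*p^2 + 16*p + 8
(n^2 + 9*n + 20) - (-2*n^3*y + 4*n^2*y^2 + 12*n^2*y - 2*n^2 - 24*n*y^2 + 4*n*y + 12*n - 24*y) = 2*n^3*y - 4*n^2*y^2 - 12*n^2*y + 3*n^2 + 24*n*y^2 - 4*n*y - 3*n + 24*y + 20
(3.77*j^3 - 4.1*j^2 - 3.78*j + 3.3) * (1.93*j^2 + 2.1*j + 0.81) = 7.2761*j^5 + 0.00400000000000134*j^4 - 12.8517*j^3 - 4.89*j^2 + 3.8682*j + 2.673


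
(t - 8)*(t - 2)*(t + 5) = t^3 - 5*t^2 - 34*t + 80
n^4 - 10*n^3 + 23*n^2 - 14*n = n*(n - 7)*(n - 2)*(n - 1)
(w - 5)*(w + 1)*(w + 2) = w^3 - 2*w^2 - 13*w - 10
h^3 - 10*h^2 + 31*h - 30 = (h - 5)*(h - 3)*(h - 2)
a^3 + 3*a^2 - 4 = (a - 1)*(a + 2)^2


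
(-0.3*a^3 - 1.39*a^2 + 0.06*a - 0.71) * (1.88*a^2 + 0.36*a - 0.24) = -0.564*a^5 - 2.7212*a^4 - 0.3156*a^3 - 0.9796*a^2 - 0.27*a + 0.1704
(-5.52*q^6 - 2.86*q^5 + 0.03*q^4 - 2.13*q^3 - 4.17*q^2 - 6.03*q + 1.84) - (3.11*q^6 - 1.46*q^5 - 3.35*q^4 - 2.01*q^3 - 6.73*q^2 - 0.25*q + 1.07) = -8.63*q^6 - 1.4*q^5 + 3.38*q^4 - 0.12*q^3 + 2.56*q^2 - 5.78*q + 0.77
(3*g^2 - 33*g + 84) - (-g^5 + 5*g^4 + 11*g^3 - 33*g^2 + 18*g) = g^5 - 5*g^4 - 11*g^3 + 36*g^2 - 51*g + 84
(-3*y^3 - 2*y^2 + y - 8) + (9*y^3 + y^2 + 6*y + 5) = 6*y^3 - y^2 + 7*y - 3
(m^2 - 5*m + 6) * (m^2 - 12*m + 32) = m^4 - 17*m^3 + 98*m^2 - 232*m + 192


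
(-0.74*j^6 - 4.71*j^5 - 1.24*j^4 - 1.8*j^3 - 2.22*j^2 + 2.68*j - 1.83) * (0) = 0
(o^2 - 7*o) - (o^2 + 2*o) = -9*o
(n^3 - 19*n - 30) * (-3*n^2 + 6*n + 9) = -3*n^5 + 6*n^4 + 66*n^3 - 24*n^2 - 351*n - 270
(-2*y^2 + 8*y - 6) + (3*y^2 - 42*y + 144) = y^2 - 34*y + 138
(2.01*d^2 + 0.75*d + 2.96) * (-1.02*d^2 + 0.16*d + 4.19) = -2.0502*d^4 - 0.4434*d^3 + 5.5227*d^2 + 3.6161*d + 12.4024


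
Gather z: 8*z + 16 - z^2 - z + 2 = -z^2 + 7*z + 18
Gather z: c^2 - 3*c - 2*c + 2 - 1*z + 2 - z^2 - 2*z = c^2 - 5*c - z^2 - 3*z + 4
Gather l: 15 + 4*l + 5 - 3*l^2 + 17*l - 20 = -3*l^2 + 21*l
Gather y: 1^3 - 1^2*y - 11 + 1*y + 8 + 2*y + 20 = 2*y + 18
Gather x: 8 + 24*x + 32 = 24*x + 40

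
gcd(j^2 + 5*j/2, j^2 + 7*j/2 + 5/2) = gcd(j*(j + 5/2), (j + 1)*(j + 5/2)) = j + 5/2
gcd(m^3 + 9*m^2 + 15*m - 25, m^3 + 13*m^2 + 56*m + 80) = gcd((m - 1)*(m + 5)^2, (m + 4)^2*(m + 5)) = m + 5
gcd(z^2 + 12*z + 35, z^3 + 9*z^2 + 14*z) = z + 7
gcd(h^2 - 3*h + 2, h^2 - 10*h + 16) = h - 2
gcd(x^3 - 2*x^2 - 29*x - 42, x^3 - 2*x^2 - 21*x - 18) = x + 3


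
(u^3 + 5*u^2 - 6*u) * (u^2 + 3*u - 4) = u^5 + 8*u^4 + 5*u^3 - 38*u^2 + 24*u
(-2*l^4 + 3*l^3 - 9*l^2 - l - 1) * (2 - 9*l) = 18*l^5 - 31*l^4 + 87*l^3 - 9*l^2 + 7*l - 2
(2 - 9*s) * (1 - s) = 9*s^2 - 11*s + 2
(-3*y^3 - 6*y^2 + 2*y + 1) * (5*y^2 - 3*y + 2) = -15*y^5 - 21*y^4 + 22*y^3 - 13*y^2 + y + 2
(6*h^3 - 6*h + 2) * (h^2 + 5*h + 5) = 6*h^5 + 30*h^4 + 24*h^3 - 28*h^2 - 20*h + 10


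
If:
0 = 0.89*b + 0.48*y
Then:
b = -0.539325842696629*y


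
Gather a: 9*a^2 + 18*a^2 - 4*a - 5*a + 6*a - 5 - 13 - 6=27*a^2 - 3*a - 24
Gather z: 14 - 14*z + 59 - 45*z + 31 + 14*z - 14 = 90 - 45*z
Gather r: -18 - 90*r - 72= -90*r - 90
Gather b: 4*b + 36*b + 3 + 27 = 40*b + 30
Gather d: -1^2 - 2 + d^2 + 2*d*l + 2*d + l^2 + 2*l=d^2 + d*(2*l + 2) + l^2 + 2*l - 3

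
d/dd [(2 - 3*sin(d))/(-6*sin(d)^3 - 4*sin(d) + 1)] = (-36*sin(d)^3 + 36*sin(d)^2 + 5)*cos(d)/(6*sin(d)^3 + 4*sin(d) - 1)^2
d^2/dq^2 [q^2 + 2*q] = 2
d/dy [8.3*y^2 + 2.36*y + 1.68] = 16.6*y + 2.36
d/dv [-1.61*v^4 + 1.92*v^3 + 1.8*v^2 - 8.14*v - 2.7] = -6.44*v^3 + 5.76*v^2 + 3.6*v - 8.14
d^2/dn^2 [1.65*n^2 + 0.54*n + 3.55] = 3.30000000000000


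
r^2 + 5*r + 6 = (r + 2)*(r + 3)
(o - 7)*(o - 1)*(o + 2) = o^3 - 6*o^2 - 9*o + 14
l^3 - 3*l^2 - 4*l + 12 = (l - 3)*(l - 2)*(l + 2)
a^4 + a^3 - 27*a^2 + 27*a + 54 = (a - 3)^2*(a + 1)*(a + 6)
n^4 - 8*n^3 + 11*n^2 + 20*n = n*(n - 5)*(n - 4)*(n + 1)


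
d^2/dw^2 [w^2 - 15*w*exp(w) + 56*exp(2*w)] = -15*w*exp(w) + 224*exp(2*w) - 30*exp(w) + 2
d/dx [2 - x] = -1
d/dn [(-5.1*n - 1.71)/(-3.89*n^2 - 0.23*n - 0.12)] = (-19.839*n^2 - 13.3038*n + 0.2187)/(15.1321*n^4 + 1.7894*n^3 + 0.9865*n^2 + 0.0552*n + 0.0144)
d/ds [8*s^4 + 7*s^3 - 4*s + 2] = 32*s^3 + 21*s^2 - 4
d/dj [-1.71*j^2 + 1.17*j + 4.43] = 1.17 - 3.42*j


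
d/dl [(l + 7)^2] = 2*l + 14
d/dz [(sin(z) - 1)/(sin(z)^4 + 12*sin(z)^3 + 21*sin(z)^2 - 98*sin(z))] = (-3*sin(z)^3 + sin(z)^2 + 8*sin(z) - 14)*cos(z)/((sin(z) - 2)^2*(sin(z) + 7)^3*sin(z)^2)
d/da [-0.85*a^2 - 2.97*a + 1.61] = -1.7*a - 2.97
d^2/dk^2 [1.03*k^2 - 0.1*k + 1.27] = 2.06000000000000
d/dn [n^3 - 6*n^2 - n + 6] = 3*n^2 - 12*n - 1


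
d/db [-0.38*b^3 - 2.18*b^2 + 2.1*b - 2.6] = -1.14*b^2 - 4.36*b + 2.1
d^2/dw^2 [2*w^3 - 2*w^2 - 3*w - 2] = 12*w - 4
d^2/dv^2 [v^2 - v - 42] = 2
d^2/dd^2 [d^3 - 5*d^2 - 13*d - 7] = 6*d - 10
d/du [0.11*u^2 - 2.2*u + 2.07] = 0.22*u - 2.2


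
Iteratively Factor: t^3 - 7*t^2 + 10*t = (t)*(t^2 - 7*t + 10) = t*(t - 5)*(t - 2)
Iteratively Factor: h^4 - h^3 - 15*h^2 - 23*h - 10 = (h + 2)*(h^3 - 3*h^2 - 9*h - 5) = (h + 1)*(h + 2)*(h^2 - 4*h - 5) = (h - 5)*(h + 1)*(h + 2)*(h + 1)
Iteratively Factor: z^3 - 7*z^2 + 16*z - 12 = (z - 3)*(z^2 - 4*z + 4) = (z - 3)*(z - 2)*(z - 2)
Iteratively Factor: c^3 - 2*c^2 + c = (c - 1)*(c^2 - c) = c*(c - 1)*(c - 1)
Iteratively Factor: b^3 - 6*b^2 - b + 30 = (b + 2)*(b^2 - 8*b + 15) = (b - 3)*(b + 2)*(b - 5)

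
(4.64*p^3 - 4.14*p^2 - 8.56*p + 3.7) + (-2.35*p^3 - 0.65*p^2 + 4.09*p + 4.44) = 2.29*p^3 - 4.79*p^2 - 4.47*p + 8.14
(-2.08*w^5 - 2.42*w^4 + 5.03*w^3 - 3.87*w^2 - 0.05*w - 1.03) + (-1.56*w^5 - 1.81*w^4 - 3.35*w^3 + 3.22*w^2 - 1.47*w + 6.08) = -3.64*w^5 - 4.23*w^4 + 1.68*w^3 - 0.65*w^2 - 1.52*w + 5.05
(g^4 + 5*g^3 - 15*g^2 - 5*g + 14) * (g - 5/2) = g^5 + 5*g^4/2 - 55*g^3/2 + 65*g^2/2 + 53*g/2 - 35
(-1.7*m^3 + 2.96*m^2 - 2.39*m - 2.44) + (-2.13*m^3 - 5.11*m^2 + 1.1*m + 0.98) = -3.83*m^3 - 2.15*m^2 - 1.29*m - 1.46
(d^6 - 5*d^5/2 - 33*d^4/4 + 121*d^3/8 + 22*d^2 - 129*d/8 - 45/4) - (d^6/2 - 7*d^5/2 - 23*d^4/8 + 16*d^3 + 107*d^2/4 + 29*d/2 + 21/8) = d^6/2 + d^5 - 43*d^4/8 - 7*d^3/8 - 19*d^2/4 - 245*d/8 - 111/8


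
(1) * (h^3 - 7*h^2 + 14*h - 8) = h^3 - 7*h^2 + 14*h - 8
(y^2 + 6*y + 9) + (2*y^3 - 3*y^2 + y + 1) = 2*y^3 - 2*y^2 + 7*y + 10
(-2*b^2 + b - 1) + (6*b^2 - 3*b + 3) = 4*b^2 - 2*b + 2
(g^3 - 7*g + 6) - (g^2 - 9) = g^3 - g^2 - 7*g + 15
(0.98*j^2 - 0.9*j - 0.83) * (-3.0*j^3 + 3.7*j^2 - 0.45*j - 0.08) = -2.94*j^5 + 6.326*j^4 - 1.281*j^3 - 2.7444*j^2 + 0.4455*j + 0.0664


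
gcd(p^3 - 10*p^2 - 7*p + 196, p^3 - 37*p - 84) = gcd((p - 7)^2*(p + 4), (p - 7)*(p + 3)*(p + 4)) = p^2 - 3*p - 28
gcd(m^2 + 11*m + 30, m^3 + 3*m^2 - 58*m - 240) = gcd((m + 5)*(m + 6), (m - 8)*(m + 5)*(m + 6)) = m^2 + 11*m + 30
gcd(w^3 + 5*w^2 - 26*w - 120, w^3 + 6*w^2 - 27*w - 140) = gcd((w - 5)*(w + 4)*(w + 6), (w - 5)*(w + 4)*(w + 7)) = w^2 - w - 20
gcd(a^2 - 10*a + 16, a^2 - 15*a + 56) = a - 8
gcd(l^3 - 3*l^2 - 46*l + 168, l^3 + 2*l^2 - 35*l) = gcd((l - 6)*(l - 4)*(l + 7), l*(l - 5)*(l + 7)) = l + 7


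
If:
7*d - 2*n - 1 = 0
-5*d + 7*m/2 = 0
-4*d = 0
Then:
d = 0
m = 0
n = -1/2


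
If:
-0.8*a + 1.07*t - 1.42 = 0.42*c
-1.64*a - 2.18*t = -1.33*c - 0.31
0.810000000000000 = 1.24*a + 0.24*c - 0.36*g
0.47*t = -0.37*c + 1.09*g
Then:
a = 0.47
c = 8.66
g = 5.13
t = 5.07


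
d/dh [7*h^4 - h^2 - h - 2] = 28*h^3 - 2*h - 1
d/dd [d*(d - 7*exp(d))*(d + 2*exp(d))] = -5*d^2*exp(d) + 3*d^2 - 28*d*exp(2*d) - 10*d*exp(d) - 14*exp(2*d)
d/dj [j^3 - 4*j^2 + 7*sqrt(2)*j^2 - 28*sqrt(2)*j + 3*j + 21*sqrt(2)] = 3*j^2 - 8*j + 14*sqrt(2)*j - 28*sqrt(2) + 3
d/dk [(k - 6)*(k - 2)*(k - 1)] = 3*k^2 - 18*k + 20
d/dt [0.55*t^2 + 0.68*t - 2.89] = 1.1*t + 0.68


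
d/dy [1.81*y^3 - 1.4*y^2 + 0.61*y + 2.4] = 5.43*y^2 - 2.8*y + 0.61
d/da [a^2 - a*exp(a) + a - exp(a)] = -a*exp(a) + 2*a - 2*exp(a) + 1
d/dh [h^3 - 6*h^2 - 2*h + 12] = 3*h^2 - 12*h - 2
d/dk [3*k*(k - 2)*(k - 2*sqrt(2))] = 9*k^2 - 12*sqrt(2)*k - 12*k + 12*sqrt(2)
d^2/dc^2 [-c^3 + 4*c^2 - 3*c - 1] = 8 - 6*c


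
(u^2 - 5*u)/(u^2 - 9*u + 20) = u/(u - 4)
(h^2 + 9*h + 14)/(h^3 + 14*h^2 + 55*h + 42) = (h + 2)/(h^2 + 7*h + 6)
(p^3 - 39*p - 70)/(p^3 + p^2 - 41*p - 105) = (p + 2)/(p + 3)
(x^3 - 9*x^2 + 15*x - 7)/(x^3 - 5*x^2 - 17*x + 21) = (x - 1)/(x + 3)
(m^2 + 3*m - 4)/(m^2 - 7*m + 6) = (m + 4)/(m - 6)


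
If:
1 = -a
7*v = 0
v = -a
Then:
No Solution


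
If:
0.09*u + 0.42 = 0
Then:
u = -4.67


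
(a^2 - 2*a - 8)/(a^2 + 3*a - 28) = (a + 2)/(a + 7)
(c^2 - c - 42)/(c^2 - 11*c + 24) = (c^2 - c - 42)/(c^2 - 11*c + 24)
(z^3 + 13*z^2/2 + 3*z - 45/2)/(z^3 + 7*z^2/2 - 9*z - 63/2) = (2*z^2 + 7*z - 15)/(2*z^2 + z - 21)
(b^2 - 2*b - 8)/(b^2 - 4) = (b - 4)/(b - 2)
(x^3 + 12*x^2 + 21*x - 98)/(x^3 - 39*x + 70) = (x + 7)/(x - 5)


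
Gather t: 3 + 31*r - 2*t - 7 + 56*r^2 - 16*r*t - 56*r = 56*r^2 - 25*r + t*(-16*r - 2) - 4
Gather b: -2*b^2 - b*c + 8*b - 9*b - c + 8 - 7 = -2*b^2 + b*(-c - 1) - c + 1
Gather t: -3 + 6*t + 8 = 6*t + 5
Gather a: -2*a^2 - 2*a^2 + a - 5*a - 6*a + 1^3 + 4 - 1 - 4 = -4*a^2 - 10*a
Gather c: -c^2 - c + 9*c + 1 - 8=-c^2 + 8*c - 7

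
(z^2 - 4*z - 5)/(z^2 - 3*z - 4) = (z - 5)/(z - 4)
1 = 1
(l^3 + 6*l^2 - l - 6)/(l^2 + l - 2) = (l^2 + 7*l + 6)/(l + 2)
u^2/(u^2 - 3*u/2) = 2*u/(2*u - 3)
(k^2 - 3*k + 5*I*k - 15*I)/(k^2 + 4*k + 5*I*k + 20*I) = (k - 3)/(k + 4)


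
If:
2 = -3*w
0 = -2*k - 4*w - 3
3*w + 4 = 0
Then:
No Solution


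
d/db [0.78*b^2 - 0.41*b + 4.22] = 1.56*b - 0.41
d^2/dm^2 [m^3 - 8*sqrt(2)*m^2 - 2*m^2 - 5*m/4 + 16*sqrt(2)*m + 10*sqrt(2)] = 6*m - 16*sqrt(2) - 4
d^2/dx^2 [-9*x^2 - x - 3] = -18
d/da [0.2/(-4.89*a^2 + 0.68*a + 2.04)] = (1.956*a - 0.136)/(-4.89*a^2 + 0.68*a + 2.04)^2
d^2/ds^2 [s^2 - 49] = 2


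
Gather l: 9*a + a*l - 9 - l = 9*a + l*(a - 1) - 9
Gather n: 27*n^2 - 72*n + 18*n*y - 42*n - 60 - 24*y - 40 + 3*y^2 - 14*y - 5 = 27*n^2 + n*(18*y - 114) + 3*y^2 - 38*y - 105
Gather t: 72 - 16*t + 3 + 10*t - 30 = 45 - 6*t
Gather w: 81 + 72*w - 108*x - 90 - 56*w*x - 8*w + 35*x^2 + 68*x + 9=w*(64 - 56*x) + 35*x^2 - 40*x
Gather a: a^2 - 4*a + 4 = a^2 - 4*a + 4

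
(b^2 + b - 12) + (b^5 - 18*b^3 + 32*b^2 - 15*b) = b^5 - 18*b^3 + 33*b^2 - 14*b - 12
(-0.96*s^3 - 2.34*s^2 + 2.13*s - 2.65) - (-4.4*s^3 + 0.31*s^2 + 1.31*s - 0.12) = 3.44*s^3 - 2.65*s^2 + 0.82*s - 2.53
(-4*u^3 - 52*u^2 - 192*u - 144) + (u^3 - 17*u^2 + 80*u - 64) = -3*u^3 - 69*u^2 - 112*u - 208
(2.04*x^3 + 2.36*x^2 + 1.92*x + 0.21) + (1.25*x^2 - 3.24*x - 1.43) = 2.04*x^3 + 3.61*x^2 - 1.32*x - 1.22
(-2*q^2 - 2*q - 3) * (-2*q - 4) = 4*q^3 + 12*q^2 + 14*q + 12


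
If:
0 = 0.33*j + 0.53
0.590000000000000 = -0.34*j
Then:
No Solution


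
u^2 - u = u*(u - 1)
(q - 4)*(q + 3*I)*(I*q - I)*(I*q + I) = -q^4 + 4*q^3 - 3*I*q^3 + q^2 + 12*I*q^2 - 4*q + 3*I*q - 12*I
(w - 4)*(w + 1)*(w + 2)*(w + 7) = w^4 + 6*w^3 - 17*w^2 - 78*w - 56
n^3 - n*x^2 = n*(n - x)*(n + x)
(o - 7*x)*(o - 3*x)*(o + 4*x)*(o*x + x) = o^4*x - 6*o^3*x^2 + o^3*x - 19*o^2*x^3 - 6*o^2*x^2 + 84*o*x^4 - 19*o*x^3 + 84*x^4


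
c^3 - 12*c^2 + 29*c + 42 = (c - 7)*(c - 6)*(c + 1)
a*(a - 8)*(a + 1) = a^3 - 7*a^2 - 8*a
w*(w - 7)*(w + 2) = w^3 - 5*w^2 - 14*w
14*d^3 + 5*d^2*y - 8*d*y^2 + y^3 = (-7*d + y)*(-2*d + y)*(d + y)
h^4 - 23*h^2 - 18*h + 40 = (h - 5)*(h - 1)*(h + 2)*(h + 4)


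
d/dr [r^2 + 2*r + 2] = 2*r + 2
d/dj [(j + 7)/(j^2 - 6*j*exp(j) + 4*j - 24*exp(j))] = (j^2 - 6*j*exp(j) + 4*j + 2*(j + 7)*(3*j*exp(j) - j + 15*exp(j) - 2) - 24*exp(j))/(j^2 - 6*j*exp(j) + 4*j - 24*exp(j))^2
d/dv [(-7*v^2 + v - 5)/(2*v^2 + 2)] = (-v^2 - 4*v + 1)/(2*(v^4 + 2*v^2 + 1))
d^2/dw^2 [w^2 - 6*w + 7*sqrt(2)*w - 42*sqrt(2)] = 2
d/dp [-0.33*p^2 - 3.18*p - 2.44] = -0.66*p - 3.18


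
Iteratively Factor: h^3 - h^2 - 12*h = (h + 3)*(h^2 - 4*h) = (h - 4)*(h + 3)*(h)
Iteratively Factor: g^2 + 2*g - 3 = (g - 1)*(g + 3)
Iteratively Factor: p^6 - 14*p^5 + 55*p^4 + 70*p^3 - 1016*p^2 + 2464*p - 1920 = (p - 2)*(p^5 - 12*p^4 + 31*p^3 + 132*p^2 - 752*p + 960) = (p - 4)*(p - 2)*(p^4 - 8*p^3 - p^2 + 128*p - 240) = (p - 5)*(p - 4)*(p - 2)*(p^3 - 3*p^2 - 16*p + 48) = (p - 5)*(p - 4)*(p - 2)*(p + 4)*(p^2 - 7*p + 12) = (p - 5)*(p - 4)*(p - 3)*(p - 2)*(p + 4)*(p - 4)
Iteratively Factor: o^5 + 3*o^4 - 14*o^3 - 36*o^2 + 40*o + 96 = (o + 2)*(o^4 + o^3 - 16*o^2 - 4*o + 48) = (o + 2)^2*(o^3 - o^2 - 14*o + 24) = (o - 2)*(o + 2)^2*(o^2 + o - 12) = (o - 2)*(o + 2)^2*(o + 4)*(o - 3)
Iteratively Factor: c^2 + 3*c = (c)*(c + 3)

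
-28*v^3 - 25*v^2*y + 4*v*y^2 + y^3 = (-4*v + y)*(v + y)*(7*v + y)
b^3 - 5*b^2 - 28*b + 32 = (b - 8)*(b - 1)*(b + 4)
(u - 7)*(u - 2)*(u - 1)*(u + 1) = u^4 - 9*u^3 + 13*u^2 + 9*u - 14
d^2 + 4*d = d*(d + 4)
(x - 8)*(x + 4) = x^2 - 4*x - 32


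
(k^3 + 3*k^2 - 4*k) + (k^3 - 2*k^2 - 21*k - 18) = 2*k^3 + k^2 - 25*k - 18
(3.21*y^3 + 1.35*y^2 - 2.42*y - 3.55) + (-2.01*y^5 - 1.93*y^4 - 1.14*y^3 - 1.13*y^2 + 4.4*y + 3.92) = -2.01*y^5 - 1.93*y^4 + 2.07*y^3 + 0.22*y^2 + 1.98*y + 0.37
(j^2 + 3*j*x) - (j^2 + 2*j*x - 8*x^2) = j*x + 8*x^2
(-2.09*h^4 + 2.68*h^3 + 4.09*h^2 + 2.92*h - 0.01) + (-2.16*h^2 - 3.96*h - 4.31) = -2.09*h^4 + 2.68*h^3 + 1.93*h^2 - 1.04*h - 4.32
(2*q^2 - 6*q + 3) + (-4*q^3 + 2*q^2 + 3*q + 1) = -4*q^3 + 4*q^2 - 3*q + 4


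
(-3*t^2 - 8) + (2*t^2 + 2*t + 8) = -t^2 + 2*t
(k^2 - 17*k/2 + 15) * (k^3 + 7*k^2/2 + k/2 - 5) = k^5 - 5*k^4 - 57*k^3/4 + 173*k^2/4 + 50*k - 75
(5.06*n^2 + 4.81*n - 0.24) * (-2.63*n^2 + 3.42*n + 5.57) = -13.3078*n^4 + 4.6549*n^3 + 45.2656*n^2 + 25.9709*n - 1.3368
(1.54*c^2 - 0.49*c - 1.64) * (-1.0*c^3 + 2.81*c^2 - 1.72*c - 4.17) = -1.54*c^5 + 4.8174*c^4 - 2.3857*c^3 - 10.1874*c^2 + 4.8641*c + 6.8388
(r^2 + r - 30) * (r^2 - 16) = r^4 + r^3 - 46*r^2 - 16*r + 480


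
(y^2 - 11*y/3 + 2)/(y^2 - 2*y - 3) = (y - 2/3)/(y + 1)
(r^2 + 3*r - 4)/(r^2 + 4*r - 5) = (r + 4)/(r + 5)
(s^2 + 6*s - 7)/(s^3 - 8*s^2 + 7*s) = (s + 7)/(s*(s - 7))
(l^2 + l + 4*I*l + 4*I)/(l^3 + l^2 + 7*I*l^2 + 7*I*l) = (l + 4*I)/(l*(l + 7*I))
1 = 1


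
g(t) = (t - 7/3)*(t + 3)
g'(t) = 2*t + 2/3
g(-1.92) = -4.59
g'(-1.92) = -3.17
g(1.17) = -4.85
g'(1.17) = 3.01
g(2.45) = 0.64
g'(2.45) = 5.57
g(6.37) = 37.82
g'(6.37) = 13.41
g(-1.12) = -6.49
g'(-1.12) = -1.57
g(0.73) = -5.98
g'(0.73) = 2.13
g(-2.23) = -3.51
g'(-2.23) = -3.79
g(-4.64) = 11.44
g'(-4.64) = -8.61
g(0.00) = -7.00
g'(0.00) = 0.67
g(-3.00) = 0.00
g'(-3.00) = -5.33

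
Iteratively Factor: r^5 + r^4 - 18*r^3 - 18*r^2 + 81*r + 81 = (r - 3)*(r^4 + 4*r^3 - 6*r^2 - 36*r - 27) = (r - 3)^2*(r^3 + 7*r^2 + 15*r + 9) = (r - 3)^2*(r + 3)*(r^2 + 4*r + 3) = (r - 3)^2*(r + 1)*(r + 3)*(r + 3)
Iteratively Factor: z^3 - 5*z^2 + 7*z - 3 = (z - 3)*(z^2 - 2*z + 1) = (z - 3)*(z - 1)*(z - 1)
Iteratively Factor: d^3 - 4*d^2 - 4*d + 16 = (d - 4)*(d^2 - 4) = (d - 4)*(d + 2)*(d - 2)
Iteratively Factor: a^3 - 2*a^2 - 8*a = (a - 4)*(a^2 + 2*a) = (a - 4)*(a + 2)*(a)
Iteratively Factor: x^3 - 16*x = (x)*(x^2 - 16) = x*(x + 4)*(x - 4)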